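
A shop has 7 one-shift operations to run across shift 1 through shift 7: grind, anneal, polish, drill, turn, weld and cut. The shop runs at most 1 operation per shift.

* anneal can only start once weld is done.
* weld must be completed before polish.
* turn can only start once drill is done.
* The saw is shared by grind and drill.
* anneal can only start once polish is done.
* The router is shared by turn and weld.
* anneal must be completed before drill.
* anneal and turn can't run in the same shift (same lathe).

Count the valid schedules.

42

Splitting on anneal: it can be shift 3 (12), shift 4 (18), shift 5 (12). Listing each branch's schedules as (grind, polish, drill, turn, weld, cut) by shift number:
anneal=shift 3: (4,2,5,6,1,7) (4,2,5,7,1,6) (4,2,6,7,1,5) (5,2,4,6,1,7) (5,2,4,7,1,6) (5,2,6,7,1,4) (6,2,4,5,1,7) (6,2,4,7,1,5) (6,2,5,7,1,4) (7,2,4,5,1,6) (7,2,4,6,1,5) (7,2,5,6,1,4) — 12.
anneal=shift 4: (1,3,5,6,2,7) (1,3,5,7,2,6) (1,3,6,7,2,5) (2,3,5,6,1,7) (2,3,5,7,1,6) (2,3,6,7,1,5) (3,2,5,6,1,7) (3,2,5,7,1,6) (3,2,6,7,1,5) (5,2,6,7,1,3) (5,3,6,7,1,2) (5,3,6,7,2,1) (6,2,5,7,1,3) (6,3,5,7,1,2) (6,3,5,7,2,1) (7,2,5,6,1,3) (7,3,5,6,1,2) (7,3,5,6,2,1) — 18.
anneal=shift 5: (1,3,6,7,2,4) (1,4,6,7,2,3) (1,4,6,7,3,2) (2,3,6,7,1,4) (2,4,6,7,1,3) (2,4,6,7,3,1) (3,2,6,7,1,4) (3,4,6,7,1,2) (3,4,6,7,2,1) (4,2,6,7,1,3) (4,3,6,7,1,2) (4,3,6,7,2,1) — 12.
Summing: 12 + 18 + 12 = 42.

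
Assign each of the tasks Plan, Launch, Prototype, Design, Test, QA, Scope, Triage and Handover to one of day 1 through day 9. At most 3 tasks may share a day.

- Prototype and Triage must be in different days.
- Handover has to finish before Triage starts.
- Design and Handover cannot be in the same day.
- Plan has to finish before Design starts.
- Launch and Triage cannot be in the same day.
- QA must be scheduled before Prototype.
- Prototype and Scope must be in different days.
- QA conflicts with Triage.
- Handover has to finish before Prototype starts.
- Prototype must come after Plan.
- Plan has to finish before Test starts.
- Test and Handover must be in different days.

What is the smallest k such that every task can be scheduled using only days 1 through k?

The precedence chain requires at least 2 distinct days.
With at most 3 per day and 9 tasks, at least 3 days are needed.
3 works (last occupied day: day 3): for example Handover in day 1; QA in day 1; Scope in day 3; Prototype in day 2; Design in day 2; Launch in day 2; Triage in day 3; Test in day 3; Plan in day 1.

3 days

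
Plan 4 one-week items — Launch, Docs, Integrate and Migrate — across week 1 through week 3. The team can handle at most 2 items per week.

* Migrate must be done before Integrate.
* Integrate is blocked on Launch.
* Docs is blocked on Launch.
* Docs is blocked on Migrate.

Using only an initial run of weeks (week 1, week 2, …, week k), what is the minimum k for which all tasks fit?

2

The precedence chain requires at least 2 distinct weeks.
With at most 2 per week and 4 tasks, at least 2 weeks are needed.
2 works (last occupied week: week 2): for example Docs=week 2; Migrate=week 1; Integrate=week 2; Launch=week 1.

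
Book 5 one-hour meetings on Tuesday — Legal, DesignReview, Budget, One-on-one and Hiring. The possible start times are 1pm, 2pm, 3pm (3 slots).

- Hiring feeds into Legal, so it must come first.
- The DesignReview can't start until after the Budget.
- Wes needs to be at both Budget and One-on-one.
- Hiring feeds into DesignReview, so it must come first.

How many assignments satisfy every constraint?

Splitting on Legal: it can be 2pm (6), 3pm (10). Listing each branch's schedules as (DesignReview, Budget, One-on-one, Hiring):
Legal=2pm: (2pm,1pm,2pm,1pm) (2pm,1pm,3pm,1pm) (3pm,1pm,2pm,1pm) (3pm,1pm,3pm,1pm) (3pm,2pm,1pm,1pm) (3pm,2pm,3pm,1pm) — 6.
Legal=3pm: (2pm,1pm,2pm,1pm) (2pm,1pm,3pm,1pm) (3pm,1pm,2pm,1pm) (3pm,1pm,2pm,2pm) (3pm,1pm,3pm,1pm) (3pm,1pm,3pm,2pm) (3pm,2pm,1pm,1pm) (3pm,2pm,1pm,2pm) (3pm,2pm,3pm,1pm) (3pm,2pm,3pm,2pm) — 10.
Summing: 6 + 10 = 16.

16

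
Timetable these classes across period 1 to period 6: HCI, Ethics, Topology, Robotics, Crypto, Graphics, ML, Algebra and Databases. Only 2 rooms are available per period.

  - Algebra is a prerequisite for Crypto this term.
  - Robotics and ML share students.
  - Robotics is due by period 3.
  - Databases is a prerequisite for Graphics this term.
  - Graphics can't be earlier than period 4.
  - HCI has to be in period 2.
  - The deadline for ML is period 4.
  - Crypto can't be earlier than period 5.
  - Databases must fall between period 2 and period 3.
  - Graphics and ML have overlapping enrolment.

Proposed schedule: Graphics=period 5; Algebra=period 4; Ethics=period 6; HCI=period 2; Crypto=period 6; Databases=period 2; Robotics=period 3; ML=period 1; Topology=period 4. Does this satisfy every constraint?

Crypto can't be earlier than period 5 — holds.
HCI has to be in period 2 — holds.
Databases must fall between period 2 and period 3 — holds.
Databases is a prerequisite for Graphics this term — holds.
The deadline for ML is period 4 — holds.
Only 2 rooms are available per period — holds.
Graphics and ML have overlapping enrolment — holds.
Robotics is due by period 3 — holds.
Robotics and ML share students — holds.
Graphics can't be earlier than period 4 — holds.
Algebra is a prerequisite for Crypto this term — holds.

Yes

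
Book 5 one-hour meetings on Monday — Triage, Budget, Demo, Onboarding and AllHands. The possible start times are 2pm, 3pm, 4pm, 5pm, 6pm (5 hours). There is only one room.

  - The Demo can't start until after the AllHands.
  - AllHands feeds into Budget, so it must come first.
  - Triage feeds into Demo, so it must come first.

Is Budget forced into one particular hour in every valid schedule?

No

Budget can be 3pm (e.g. Budget=3pm, Demo=5pm, Onboarding=6pm, Triage=4pm, AllHands=2pm) or 4pm (e.g. Triage in 3pm, Onboarding in 6pm, Budget in 4pm, Demo in 5pm, AllHands in 2pm).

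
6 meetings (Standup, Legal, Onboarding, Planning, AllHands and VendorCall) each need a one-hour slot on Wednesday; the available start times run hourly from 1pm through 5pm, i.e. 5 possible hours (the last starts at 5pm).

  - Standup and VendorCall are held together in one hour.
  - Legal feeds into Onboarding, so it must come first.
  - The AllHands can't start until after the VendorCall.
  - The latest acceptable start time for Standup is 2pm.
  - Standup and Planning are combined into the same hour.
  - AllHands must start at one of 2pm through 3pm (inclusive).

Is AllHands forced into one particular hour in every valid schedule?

No

AllHands can be 2pm (e.g. VendorCall -> 1pm, Onboarding -> 2pm, Planning -> 1pm, Legal -> 1pm, Standup -> 1pm, AllHands -> 2pm) or 3pm (e.g. Onboarding in 2pm; Planning in 1pm; Legal in 1pm; VendorCall in 1pm; Standup in 1pm; AllHands in 3pm).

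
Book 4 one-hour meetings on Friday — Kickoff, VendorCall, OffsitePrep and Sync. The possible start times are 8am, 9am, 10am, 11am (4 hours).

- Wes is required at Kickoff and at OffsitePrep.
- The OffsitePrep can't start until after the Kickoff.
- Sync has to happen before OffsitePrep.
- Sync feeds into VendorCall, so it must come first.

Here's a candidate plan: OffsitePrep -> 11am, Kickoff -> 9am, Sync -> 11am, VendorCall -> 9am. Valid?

No — it violates: Sync feeds into VendorCall, so it must come first

Sync has to happen before OffsitePrep — violated.
Sync feeds into VendorCall, so it must come first — violated.
Wes is required at Kickoff and at OffsitePrep — holds.
The OffsitePrep can't start until after the Kickoff — holds.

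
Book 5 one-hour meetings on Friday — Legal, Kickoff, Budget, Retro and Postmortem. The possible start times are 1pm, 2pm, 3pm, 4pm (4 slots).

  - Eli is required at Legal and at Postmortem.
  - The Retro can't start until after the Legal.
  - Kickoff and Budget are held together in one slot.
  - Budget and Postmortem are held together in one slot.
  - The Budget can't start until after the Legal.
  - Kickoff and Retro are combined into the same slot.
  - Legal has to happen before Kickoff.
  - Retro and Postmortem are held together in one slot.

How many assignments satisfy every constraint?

6

Splitting on Legal: it can be 1pm (3), 2pm (2), 3pm (1). Listing each branch's schedules as (Kickoff, Budget, Retro, Postmortem):
Legal=1pm: (2pm,2pm,2pm,2pm) (3pm,3pm,3pm,3pm) (4pm,4pm,4pm,4pm) — 3.
Legal=2pm: (3pm,3pm,3pm,3pm) (4pm,4pm,4pm,4pm) — 2.
Legal=3pm: (4pm,4pm,4pm,4pm) — 1.
Summing: 3 + 2 + 1 = 6.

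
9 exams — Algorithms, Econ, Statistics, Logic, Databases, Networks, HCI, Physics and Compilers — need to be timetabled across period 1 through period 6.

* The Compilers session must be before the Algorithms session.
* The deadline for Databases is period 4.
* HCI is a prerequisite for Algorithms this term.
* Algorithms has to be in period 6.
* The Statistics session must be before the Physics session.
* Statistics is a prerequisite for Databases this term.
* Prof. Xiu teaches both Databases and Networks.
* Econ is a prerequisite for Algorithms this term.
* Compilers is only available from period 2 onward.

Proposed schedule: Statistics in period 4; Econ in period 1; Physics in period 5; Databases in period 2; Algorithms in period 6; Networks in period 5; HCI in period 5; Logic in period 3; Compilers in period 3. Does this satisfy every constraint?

The deadline for Databases is period 4 — holds.
The Compilers session must be before the Algorithms session — holds.
HCI is a prerequisite for Algorithms this term — holds.
Statistics is a prerequisite for Databases this term — violated.
Econ is a prerequisite for Algorithms this term — holds.
The Statistics session must be before the Physics session — holds.
Compilers is only available from period 2 onward — holds.
Prof. Xiu teaches both Databases and Networks — holds.
Algorithms has to be in period 6 — holds.

No — it violates: Statistics is a prerequisite for Databases this term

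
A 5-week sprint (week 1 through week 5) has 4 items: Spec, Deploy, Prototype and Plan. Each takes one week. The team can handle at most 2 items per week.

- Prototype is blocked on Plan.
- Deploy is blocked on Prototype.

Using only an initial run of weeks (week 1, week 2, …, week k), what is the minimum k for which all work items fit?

3 weeks

The precedence chain requires at least 3 distinct weeks.
With at most 2 per week and 4 work items, at least 2 weeks are needed.
3 works (last occupied week: week 3): for example Spec=week 1, Deploy=week 3, Plan=week 1, Prototype=week 2.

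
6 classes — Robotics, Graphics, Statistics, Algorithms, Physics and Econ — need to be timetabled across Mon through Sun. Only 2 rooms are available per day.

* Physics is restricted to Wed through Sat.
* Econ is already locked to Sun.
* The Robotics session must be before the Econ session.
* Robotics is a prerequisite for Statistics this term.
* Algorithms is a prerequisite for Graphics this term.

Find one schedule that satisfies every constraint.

Graphics=Tue, Algorithms=Mon, Physics=Wed, Econ=Sun, Statistics=Tue, Robotics=Mon

Checking: Robotics(Mon) before Statistics(Tue); Robotics(Mon) before Econ(Sun); Algorithms(Mon) before Graphics(Tue); Physics=Wed in [Wed,Sat]; Econ=Sun in [Sun,Sun]; max 2 per day (cap 2).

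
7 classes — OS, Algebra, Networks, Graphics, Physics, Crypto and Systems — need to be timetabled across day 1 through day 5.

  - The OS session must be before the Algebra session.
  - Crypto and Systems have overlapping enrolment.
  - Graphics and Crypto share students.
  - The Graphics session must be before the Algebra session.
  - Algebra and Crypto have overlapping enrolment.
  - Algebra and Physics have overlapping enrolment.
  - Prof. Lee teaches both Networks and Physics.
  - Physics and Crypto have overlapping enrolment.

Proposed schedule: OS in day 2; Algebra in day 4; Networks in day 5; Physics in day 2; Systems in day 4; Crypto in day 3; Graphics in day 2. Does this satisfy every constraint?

Yes, all constraints hold

The OS session must be before the Algebra session — holds.
Crypto and Systems have overlapping enrolment — holds.
The Graphics session must be before the Algebra session — holds.
Algebra and Crypto have overlapping enrolment — holds.
Prof. Lee teaches both Networks and Physics — holds.
Physics and Crypto have overlapping enrolment — holds.
Graphics and Crypto share students — holds.
Algebra and Physics have overlapping enrolment — holds.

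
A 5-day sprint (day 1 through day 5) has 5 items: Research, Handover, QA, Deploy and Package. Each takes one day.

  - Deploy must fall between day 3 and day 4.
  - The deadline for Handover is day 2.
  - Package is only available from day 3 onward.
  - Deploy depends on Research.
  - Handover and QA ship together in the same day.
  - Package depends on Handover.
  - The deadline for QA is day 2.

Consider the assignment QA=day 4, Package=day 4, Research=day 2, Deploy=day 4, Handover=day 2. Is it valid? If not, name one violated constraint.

No — it violates: Handover and QA ship together in the same day

Package depends on Handover — holds.
The deadline for Handover is day 2 — holds.
Handover and QA ship together in the same day — violated.
The deadline for QA is day 2 — violated.
Deploy must fall between day 3 and day 4 — holds.
Deploy depends on Research — holds.
Package is only available from day 3 onward — holds.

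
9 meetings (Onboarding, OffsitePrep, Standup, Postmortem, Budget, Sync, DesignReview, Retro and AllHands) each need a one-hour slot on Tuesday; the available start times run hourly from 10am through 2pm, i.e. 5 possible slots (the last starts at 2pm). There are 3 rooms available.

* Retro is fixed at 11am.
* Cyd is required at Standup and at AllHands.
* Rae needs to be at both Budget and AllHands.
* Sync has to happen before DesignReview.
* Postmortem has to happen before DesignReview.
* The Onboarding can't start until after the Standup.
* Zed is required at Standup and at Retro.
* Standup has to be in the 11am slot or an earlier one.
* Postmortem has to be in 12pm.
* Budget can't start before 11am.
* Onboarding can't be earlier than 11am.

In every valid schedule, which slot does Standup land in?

10am

Standup's window is 10am–11am.
Retro is fixed at 11am, and Standup can't share a slot with Retro.
So Standup must be 10am.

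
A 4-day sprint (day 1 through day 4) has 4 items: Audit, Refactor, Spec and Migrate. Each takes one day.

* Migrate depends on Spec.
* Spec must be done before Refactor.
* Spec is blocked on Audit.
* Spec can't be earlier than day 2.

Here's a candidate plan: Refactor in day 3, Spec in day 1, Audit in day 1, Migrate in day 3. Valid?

Spec must be done before Refactor — holds.
Spec is blocked on Audit — violated.
Migrate depends on Spec — holds.
Spec can't be earlier than day 2 — violated.

Invalid. Spec can't be earlier than day 2.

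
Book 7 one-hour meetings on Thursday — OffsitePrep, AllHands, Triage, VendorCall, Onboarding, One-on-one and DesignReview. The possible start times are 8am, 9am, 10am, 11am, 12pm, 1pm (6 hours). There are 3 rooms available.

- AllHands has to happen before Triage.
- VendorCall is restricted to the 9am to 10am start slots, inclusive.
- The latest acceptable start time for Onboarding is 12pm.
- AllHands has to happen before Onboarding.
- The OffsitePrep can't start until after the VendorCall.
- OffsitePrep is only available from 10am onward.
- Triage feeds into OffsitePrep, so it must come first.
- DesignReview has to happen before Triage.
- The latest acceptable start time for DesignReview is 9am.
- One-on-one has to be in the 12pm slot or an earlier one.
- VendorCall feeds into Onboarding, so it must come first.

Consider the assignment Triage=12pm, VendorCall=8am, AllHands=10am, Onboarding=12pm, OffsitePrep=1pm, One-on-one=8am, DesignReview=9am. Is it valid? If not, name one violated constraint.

Invalid. VendorCall is restricted to the 9am to 10am start slots, inclusive.

AllHands has to happen before Triage — holds.
One-on-one has to be in the 12pm slot or an earlier one — holds.
The latest acceptable start time for DesignReview is 9am — holds.
The latest acceptable start time for Onboarding is 12pm — holds.
OffsitePrep is only available from 10am onward — holds.
VendorCall feeds into Onboarding, so it must come first — holds.
AllHands has to happen before Onboarding — holds.
Triage feeds into OffsitePrep, so it must come first — holds.
The OffsitePrep can't start until after the VendorCall — holds.
There are 3 rooms available — holds.
VendorCall is restricted to the 9am to 10am start slots, inclusive — violated.
DesignReview has to happen before Triage — holds.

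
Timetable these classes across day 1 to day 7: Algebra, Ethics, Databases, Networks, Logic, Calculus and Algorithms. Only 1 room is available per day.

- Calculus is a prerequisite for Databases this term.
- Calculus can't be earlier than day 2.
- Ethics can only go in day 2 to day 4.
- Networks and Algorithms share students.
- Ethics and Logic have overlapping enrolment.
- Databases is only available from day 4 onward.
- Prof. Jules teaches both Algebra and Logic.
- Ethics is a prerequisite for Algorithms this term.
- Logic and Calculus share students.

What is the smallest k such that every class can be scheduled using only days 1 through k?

7 days

The precedence chain requires at least 2 distinct days.
With at most 1 per day and 7 classes, at least 7 days are needed.
Databases can't be placed before day 4, so the schedule must run through at least day 4.
7 works (last occupied day: day 7): for example Databases -> day 4; Algebra -> day 1; Ethics -> day 2; Calculus -> day 3; Networks -> day 6; Algorithms -> day 5; Logic -> day 7.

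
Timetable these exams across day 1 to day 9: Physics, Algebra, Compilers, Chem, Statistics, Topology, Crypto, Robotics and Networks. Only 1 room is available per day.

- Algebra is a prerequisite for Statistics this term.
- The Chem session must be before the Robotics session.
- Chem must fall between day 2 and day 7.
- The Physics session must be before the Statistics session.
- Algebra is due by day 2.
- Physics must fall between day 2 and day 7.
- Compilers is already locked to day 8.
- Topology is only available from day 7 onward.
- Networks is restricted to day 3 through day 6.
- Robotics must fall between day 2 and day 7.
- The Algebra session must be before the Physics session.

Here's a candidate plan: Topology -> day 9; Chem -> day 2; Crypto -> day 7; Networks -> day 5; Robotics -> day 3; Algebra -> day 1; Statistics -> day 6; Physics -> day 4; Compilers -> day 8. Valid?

Valid

The Algebra session must be before the Physics session — holds.
Algebra is due by day 2 — holds.
Compilers is already locked to day 8 — holds.
Networks is restricted to day 3 through day 6 — holds.
Only 1 room is available per day — holds.
Robotics must fall between day 2 and day 7 — holds.
Topology is only available from day 7 onward — holds.
The Physics session must be before the Statistics session — holds.
Algebra is a prerequisite for Statistics this term — holds.
The Chem session must be before the Robotics session — holds.
Physics must fall between day 2 and day 7 — holds.
Chem must fall between day 2 and day 7 — holds.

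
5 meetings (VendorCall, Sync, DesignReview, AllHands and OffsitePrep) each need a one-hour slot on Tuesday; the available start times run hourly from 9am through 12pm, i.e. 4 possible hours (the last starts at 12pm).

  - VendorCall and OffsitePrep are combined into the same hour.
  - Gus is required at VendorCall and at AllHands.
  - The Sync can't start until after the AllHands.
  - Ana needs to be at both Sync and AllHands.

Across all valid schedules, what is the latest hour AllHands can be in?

11am

Downstream work caps AllHands at 11am.
AllHands at 11am is achievable: Sync=12pm; OffsitePrep=9am; AllHands=11am; DesignReview=9am; VendorCall=9am.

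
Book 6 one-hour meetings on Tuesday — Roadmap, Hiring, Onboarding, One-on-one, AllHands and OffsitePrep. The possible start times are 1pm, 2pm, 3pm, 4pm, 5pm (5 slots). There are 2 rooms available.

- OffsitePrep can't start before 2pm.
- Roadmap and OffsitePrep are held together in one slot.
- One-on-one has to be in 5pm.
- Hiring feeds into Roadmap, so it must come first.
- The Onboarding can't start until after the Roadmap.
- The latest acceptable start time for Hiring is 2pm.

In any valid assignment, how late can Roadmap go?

4pm

Precedence pushes Roadmap to at least 2pm; downstream work caps Roadmap at 4pm.
Roadmap at 4pm is achievable: Roadmap -> 4pm; One-on-one -> 5pm; Hiring -> 1pm; OffsitePrep -> 4pm; Onboarding -> 5pm; AllHands -> 1pm.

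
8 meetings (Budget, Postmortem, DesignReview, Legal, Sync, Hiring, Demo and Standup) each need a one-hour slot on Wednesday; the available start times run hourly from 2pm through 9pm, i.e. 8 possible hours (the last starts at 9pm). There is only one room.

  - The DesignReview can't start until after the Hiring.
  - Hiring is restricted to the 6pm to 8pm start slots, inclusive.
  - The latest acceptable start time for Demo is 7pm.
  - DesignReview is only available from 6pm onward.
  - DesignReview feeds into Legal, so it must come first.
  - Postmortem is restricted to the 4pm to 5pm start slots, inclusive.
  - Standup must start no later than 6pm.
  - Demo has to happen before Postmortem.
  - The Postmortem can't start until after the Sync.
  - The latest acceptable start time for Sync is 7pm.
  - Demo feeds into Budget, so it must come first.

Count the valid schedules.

37

Splitting on Postmortem: it can be 4pm (10), 5pm (27). Listing each branch's schedules as (Budget, DesignReview, Legal, Sync, Hiring, Demo, Standup):
Postmortem=4pm: (5pm,8pm,9pm,2pm,7pm,3pm,6pm) (5pm,8pm,9pm,3pm,7pm,2pm,6pm) (6pm,8pm,9pm,2pm,7pm,3pm,5pm) (6pm,8pm,9pm,3pm,7pm,2pm,5pm) (7pm,8pm,9pm,2pm,6pm,3pm,5pm) (7pm,8pm,9pm,3pm,6pm,2pm,5pm) (8pm,7pm,9pm,2pm,6pm,3pm,5pm) (8pm,7pm,9pm,3pm,6pm,2pm,5pm) (9pm,7pm,8pm,2pm,6pm,3pm,5pm) (9pm,7pm,8pm,3pm,6pm,2pm,5pm) — 10.
Postmortem=5pm: (3pm,8pm,9pm,4pm,7pm,2pm,6pm) (4pm,8pm,9pm,2pm,7pm,3pm,6pm) (4pm,8pm,9pm,3pm,7pm,2pm,6pm) (6pm,8pm,9pm,2pm,7pm,3pm,4pm) (6pm,8pm,9pm,2pm,7pm,4pm,3pm) (6pm,8pm,9pm,3pm,7pm,2pm,4pm) (6pm,8pm,9pm,3pm,7pm,4pm,2pm) (6pm,8pm,9pm,4pm,7pm,2pm,3pm) (6pm,8pm,9pm,4pm,7pm,3pm,2pm) (7pm,8pm,9pm,2pm,6pm,3pm,4pm) (7pm,8pm,9pm,2pm,6pm,4pm,3pm) (7pm,8pm,9pm,3pm,6pm,2pm,4pm) (7pm,8pm,9pm,3pm,6pm,4pm,2pm) (7pm,8pm,9pm,4pm,6pm,2pm,3pm) (7pm,8pm,9pm,4pm,6pm,3pm,2pm) (8pm,7pm,9pm,2pm,6pm,3pm,4pm) (8pm,7pm,9pm,2pm,6pm,4pm,3pm) (8pm,7pm,9pm,3pm,6pm,2pm,4pm) (8pm,7pm,9pm,3pm,6pm,4pm,2pm) (8pm,7pm,9pm,4pm,6pm,2pm,3pm) (8pm,7pm,9pm,4pm,6pm,3pm,2pm) (9pm,7pm,8pm,2pm,6pm,3pm,4pm) (9pm,7pm,8pm,2pm,6pm,4pm,3pm) (9pm,7pm,8pm,3pm,6pm,2pm,4pm) (9pm,7pm,8pm,3pm,6pm,4pm,2pm) (9pm,7pm,8pm,4pm,6pm,2pm,3pm) (9pm,7pm,8pm,4pm,6pm,3pm,2pm) — 27.
Summing: 10 + 27 = 37.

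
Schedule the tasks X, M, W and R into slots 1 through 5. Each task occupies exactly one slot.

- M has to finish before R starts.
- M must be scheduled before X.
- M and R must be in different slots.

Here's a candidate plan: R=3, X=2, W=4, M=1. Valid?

M and R must be in different slots — holds.
M has to finish before R starts — holds.
M must be scheduled before X — holds.

Yes, all constraints hold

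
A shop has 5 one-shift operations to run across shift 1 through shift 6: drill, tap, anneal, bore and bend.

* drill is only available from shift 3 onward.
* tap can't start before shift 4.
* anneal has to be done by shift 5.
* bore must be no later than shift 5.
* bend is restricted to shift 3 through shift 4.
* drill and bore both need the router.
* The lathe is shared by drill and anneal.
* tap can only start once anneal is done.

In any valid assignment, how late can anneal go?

shift 5

Anneal's own window allows nothing later than shift 5.
anneal at shift 5 is achievable: bend in shift 3, drill in shift 3, bore in shift 1, tap in shift 6, anneal in shift 5.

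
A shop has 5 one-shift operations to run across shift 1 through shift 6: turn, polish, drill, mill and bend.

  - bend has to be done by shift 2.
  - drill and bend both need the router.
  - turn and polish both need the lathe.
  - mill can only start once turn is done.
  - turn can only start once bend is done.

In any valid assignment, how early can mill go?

shift 3

Precedence pushes mill to at least shift 3.
mill at shift 3 is achievable: mill -> shift 3, bend -> shift 1, drill -> shift 2, polish -> shift 1, turn -> shift 2.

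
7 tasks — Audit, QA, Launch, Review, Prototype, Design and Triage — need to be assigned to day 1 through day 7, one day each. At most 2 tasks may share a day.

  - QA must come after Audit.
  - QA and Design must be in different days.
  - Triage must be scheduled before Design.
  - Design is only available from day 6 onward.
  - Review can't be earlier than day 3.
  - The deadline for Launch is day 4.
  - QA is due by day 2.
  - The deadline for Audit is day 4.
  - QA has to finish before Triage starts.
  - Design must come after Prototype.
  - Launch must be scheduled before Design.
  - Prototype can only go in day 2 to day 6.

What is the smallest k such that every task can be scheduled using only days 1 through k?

6

The precedence chain requires at least 4 distinct days.
With at most 2 per day and 7 tasks, at least 4 days are needed.
Design can't be placed before day 6, so the schedule must run through at least day 6.
6 works (last occupied day: day 6): for example Audit in day 1; Launch in day 1; QA in day 2; Prototype in day 2; Triage in day 3; Review in day 3; Design in day 6.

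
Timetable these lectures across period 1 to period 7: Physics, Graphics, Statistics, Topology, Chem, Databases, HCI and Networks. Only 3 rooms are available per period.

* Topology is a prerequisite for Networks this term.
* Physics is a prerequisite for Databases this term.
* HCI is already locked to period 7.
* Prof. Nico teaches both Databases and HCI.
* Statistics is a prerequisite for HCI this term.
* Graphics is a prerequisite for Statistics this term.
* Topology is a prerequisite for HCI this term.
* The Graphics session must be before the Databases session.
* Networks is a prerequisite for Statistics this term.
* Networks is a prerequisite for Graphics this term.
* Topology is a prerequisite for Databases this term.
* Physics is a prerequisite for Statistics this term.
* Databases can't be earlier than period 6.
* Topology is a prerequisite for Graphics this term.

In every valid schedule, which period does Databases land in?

Databases's window is period 6–period 7.
HCI is fixed at period 7, and Databases can't share a period with HCI.
So Databases must be period 6.

period 6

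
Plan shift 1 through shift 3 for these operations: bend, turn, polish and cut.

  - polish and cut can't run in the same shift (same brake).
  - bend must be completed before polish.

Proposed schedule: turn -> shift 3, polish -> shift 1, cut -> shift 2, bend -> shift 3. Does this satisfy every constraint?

No — it violates: bend must be completed before polish

polish and cut can't run in the same shift (same brake) — holds.
bend must be completed before polish — violated.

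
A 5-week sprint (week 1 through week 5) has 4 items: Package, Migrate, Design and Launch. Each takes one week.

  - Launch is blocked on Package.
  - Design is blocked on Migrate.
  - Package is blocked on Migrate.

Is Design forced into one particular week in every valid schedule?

No

Design can be week 2 (e.g. Design in week 2, Launch in week 3, Package in week 2, Migrate in week 1) or week 3 (e.g. Launch in week 3; Migrate in week 1; Package in week 2; Design in week 3).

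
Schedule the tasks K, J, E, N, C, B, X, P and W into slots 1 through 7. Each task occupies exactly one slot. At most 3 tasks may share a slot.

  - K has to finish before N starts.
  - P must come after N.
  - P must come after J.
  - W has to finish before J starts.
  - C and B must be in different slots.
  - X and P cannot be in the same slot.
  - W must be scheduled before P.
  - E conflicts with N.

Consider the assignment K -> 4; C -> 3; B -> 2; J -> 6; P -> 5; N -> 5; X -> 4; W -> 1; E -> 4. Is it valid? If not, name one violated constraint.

No. P must come after J is not satisfied.

P must come after N — violated.
K has to finish before N starts — holds.
E conflicts with N — holds.
At most 3 tasks may share a slot — holds.
C and B must be in different slots — holds.
P must come after J — violated.
W has to finish before J starts — holds.
X and P cannot be in the same slot — holds.
W must be scheduled before P — holds.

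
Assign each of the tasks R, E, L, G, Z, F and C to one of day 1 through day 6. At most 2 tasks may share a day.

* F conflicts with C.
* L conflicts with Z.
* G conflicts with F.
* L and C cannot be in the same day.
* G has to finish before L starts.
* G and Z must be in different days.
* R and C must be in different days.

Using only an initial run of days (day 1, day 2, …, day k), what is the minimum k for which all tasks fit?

The precedence chain requires at least 2 distinct days.
With at most 2 per day and 7 tasks, at least 4 days are needed.
4 works (last occupied day: day 4): for example C=day 4; E=day 2; F=day 3; R=day 1; Z=day 3; G=day 1; L=day 2.

4 days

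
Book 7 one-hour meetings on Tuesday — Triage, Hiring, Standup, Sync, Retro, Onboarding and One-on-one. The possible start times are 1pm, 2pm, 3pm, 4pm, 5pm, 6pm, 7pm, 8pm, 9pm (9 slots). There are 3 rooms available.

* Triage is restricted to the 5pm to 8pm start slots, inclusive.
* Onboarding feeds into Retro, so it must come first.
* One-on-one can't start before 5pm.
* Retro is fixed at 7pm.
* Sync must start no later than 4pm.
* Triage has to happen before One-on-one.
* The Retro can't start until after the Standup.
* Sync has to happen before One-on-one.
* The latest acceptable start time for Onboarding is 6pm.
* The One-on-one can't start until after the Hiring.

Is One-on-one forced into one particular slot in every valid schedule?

No

One-on-one can be 6pm (e.g. Triage=5pm, Hiring=1pm, One-on-one=6pm, Standup=2pm, Retro=7pm, Onboarding=1pm, Sync=1pm) or 7pm (e.g. One-on-one in 7pm; Onboarding in 1pm; Sync in 1pm; Triage in 5pm; Standup in 2pm; Retro in 7pm; Hiring in 1pm).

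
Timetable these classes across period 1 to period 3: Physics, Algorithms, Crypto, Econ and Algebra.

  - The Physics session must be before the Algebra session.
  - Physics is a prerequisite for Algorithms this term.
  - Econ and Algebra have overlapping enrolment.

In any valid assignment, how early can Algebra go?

Precedence pushes Algebra to at least period 2.
Algebra at period 2 is achievable: Algebra in period 2; Algorithms in period 2; Econ in period 1; Physics in period 1; Crypto in period 1.

period 2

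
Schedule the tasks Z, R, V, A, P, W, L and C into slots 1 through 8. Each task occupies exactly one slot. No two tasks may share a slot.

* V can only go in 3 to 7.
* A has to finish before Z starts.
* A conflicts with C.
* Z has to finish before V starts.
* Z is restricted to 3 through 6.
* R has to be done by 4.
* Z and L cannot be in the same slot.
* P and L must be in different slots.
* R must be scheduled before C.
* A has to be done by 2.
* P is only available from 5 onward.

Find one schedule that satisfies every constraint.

P=5; R=2; Z=3; C=6; L=8; V=4; A=1; W=7

Checking: R(2) before C(6); A(1) before Z(3); Z(3) before V(4); P(5) != L(8); A(1) != C(6); Z(3) != L(8); Z=3 in [3,6]; R=2 in [1,4]; A=1 in [1,2]; V=4 in [3,7]; P=5 in [5,8]; max 1 per slot (cap 1).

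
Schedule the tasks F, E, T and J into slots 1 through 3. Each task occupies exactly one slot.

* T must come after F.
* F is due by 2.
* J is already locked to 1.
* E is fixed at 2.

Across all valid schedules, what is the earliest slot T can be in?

Precedence pushes T to at least 2.
T at 2 is achievable: T=2; J=1; F=1; E=2.

2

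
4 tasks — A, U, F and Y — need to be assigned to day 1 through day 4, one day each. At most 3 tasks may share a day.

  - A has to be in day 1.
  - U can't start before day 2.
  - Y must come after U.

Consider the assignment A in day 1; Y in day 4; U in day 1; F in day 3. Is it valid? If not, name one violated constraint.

U can't start before day 2 — violated.
Y must come after U — holds.
At most 3 tasks may share a day — holds.
A has to be in day 1 — holds.

No. U can't start before day 2 is not satisfied.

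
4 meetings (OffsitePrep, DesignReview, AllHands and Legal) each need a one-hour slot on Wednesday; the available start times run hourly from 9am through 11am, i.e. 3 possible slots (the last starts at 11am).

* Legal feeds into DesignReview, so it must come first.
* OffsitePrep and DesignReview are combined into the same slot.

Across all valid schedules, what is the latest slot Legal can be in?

10am

Downstream work caps Legal at 10am.
Legal at 10am is achievable: AllHands -> 9am, Legal -> 10am, DesignReview -> 11am, OffsitePrep -> 11am.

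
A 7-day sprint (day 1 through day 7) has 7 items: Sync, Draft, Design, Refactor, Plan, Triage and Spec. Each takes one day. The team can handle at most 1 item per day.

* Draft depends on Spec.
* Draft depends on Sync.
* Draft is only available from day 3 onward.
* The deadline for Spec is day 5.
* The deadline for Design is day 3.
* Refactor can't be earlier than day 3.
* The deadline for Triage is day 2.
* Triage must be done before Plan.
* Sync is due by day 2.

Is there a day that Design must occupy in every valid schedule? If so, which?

day 3

Design's own window allows nothing later than day 3.
So Design is pinned to day 3.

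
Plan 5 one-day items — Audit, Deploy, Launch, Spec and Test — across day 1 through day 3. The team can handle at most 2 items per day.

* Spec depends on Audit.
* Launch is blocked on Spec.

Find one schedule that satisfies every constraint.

Launch=day 3, Test=day 2, Spec=day 2, Deploy=day 1, Audit=day 1

Checking: Spec(day 2) before Launch(day 3); Audit(day 1) before Spec(day 2); max 2 per day (cap 2).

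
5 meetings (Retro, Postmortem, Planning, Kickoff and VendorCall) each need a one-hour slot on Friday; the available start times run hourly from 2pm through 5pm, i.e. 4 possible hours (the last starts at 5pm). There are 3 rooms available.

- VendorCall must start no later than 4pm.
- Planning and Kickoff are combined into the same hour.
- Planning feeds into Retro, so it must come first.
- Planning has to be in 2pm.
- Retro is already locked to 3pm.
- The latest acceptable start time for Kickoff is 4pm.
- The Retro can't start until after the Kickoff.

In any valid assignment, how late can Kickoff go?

2pm

Kickoff's own window allows nothing later than 4pm; downstream work caps Kickoff at 2pm.
Kickoff at 2pm is achievable: Retro in 3pm; Planning in 2pm; Kickoff in 2pm; Postmortem in 3pm; VendorCall in 2pm.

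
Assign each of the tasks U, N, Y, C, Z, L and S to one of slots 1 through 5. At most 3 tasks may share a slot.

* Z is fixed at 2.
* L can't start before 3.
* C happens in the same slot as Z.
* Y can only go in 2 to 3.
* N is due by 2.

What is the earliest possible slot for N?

1

N's own window allows nothing later than 2.
N at 1 is achievable: Z -> 2, N -> 1, S -> 1, L -> 3, U -> 1, Y -> 2, C -> 2.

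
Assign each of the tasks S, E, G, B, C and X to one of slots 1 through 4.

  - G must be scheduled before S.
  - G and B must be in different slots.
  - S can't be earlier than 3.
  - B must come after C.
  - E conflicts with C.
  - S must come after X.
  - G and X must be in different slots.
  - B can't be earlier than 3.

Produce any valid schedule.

E=2, S=3, X=2, G=1, B=3, C=1

Checking: C(1) before B(3); X(2) before S(3); G(1) before S(3); G(1) != B(3); G(1) != X(2); E(2) != C(1); B=3 in [3,4]; S=3 in [3,4].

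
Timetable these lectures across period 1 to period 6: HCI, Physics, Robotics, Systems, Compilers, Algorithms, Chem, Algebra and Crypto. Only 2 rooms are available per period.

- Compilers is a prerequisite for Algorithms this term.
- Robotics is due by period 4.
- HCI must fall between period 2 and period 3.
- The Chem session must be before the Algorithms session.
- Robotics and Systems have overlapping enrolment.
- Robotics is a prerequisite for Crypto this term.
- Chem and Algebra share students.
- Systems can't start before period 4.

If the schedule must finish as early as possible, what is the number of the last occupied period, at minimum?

period 5

The precedence chain requires at least 2 distinct periods.
With at most 2 per period and 9 lectures, at least 5 periods are needed.
Systems can't be placed before period 4, so the schedule must run through at least period 4.
5 works (last occupied period: period 5): for example Algorithms -> period 3; Algebra -> period 5; Systems -> period 4; HCI -> period 2; Crypto -> period 3; Robotics -> period 1; Chem -> period 2; Compilers -> period 1; Physics -> period 4.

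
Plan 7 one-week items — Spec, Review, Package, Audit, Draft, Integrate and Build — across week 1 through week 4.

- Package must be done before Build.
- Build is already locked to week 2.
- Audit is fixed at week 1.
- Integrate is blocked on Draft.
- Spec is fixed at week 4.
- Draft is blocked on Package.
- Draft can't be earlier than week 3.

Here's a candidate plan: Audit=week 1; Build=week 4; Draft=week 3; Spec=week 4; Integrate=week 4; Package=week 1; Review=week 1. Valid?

Draft is blocked on Package — holds.
Build is already locked to week 2 — violated.
Package must be done before Build — holds.
Integrate is blocked on Draft — holds.
Draft can't be earlier than week 3 — holds.
Audit is fixed at week 1 — holds.
Spec is fixed at week 4 — holds.

No — it violates: Build is already locked to week 2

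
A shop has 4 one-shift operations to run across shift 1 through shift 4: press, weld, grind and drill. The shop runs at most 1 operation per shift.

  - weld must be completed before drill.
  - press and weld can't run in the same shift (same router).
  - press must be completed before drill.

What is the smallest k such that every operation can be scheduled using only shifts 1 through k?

The precedence chain requires at least 2 distinct shifts.
With at most 1 per shift and 4 operations, at least 4 shifts are needed.
4 works (last occupied shift: shift 4): for example drill -> shift 3; grind -> shift 4; weld -> shift 2; press -> shift 1.

4 shifts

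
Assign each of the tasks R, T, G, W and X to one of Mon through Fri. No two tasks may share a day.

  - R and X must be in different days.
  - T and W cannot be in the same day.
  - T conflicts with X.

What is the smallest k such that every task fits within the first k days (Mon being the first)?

With at most 1 per day and 5 tasks, at least 5 days are needed.
5 works (last occupied day: Fri): for example W in Thu, T in Tue, R in Mon, G in Wed, X in Fri.

5 days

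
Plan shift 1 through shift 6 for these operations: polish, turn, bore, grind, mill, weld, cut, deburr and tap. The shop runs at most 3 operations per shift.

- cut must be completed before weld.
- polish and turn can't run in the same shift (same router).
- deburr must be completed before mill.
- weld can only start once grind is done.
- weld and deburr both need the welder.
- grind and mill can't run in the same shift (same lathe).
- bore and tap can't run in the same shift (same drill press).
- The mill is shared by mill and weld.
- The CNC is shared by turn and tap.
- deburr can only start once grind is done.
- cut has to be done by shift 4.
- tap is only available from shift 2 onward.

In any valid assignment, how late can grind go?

shift 3

Downstream work caps grind at shift 4.
grind at shift 3 is achievable: deburr in shift 5, mill in shift 6, bore in shift 1, polish in shift 1, grind in shift 3, tap in shift 2, weld in shift 4, turn in shift 3, cut in shift 1.
Nothing later works — the conflict and capacity constraints rule out every shift after shift 3.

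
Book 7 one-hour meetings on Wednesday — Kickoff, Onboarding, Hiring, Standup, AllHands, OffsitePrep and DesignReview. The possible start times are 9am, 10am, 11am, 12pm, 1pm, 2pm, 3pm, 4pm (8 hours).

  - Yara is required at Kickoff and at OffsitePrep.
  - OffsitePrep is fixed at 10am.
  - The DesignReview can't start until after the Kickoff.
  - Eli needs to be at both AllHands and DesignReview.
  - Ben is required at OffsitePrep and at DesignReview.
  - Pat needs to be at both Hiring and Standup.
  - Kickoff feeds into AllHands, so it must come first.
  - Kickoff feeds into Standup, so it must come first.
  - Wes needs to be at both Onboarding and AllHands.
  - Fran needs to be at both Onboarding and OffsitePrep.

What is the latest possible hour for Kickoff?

Downstream work caps Kickoff at 3pm.
Kickoff at 2pm is achievable: OffsitePrep -> 10am; Standup -> 3pm; DesignReview -> 4pm; Hiring -> 9am; Onboarding -> 9am; AllHands -> 3pm; Kickoff -> 2pm.
Nothing later works — the conflict constraints rule out every hour after 2pm.

2pm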